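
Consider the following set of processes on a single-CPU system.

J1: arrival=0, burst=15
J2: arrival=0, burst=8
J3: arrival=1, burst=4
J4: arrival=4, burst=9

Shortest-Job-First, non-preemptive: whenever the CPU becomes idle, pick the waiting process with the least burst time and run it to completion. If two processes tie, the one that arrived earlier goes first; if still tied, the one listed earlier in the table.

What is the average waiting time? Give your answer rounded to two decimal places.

9.00

Gantt: | J2 0-8 | J3 8-12 | J4 12-21 | J1 21-36 |
Completion: J1=36  J2=8  J3=12  J4=21
Waiting times: J1=21, J2=0, J3=7, J4=8
Average waiting = (21+0+7+8) / 4 = 36/4 = 9.00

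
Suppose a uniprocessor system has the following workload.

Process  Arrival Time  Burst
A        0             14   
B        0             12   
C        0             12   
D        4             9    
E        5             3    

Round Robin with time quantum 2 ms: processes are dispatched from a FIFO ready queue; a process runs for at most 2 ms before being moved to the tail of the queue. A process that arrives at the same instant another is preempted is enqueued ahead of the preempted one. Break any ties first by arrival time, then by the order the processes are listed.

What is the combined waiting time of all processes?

152

Gantt: | A 0-2 | B 2-4 | C 4-6 | A 6-8 | D 8-10 | B 10-12 | E 12-14 | C 14-16 | A 16-18 | D 18-20 | B 20-22 | E 22-23 | C 23-25 | A 25-27 | D 27-29 | B 29-31 | C 31-33 | A 33-35 | D 35-37 | B 37-39 | C 39-41 | A 41-43 | D 43-44 | B 44-46 | C 46-48 | A 48-50 |
Completion: A=50  B=46  C=48  D=44  E=23
Waiting = turnaround − burst: A=36, B=34, C=36, D=31, E=15
Total waiting = 36 + 34 + 36 + 31 + 15 = 152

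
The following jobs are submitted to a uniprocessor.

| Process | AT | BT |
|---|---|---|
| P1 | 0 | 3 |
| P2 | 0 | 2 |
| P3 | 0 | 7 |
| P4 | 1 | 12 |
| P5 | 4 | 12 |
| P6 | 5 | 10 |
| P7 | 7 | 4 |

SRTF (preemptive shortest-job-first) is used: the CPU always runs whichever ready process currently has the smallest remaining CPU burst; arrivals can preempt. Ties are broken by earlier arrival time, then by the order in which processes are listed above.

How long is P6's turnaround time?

21

Gantt: | P2 0-2 | P1 2-5 | P3 5-7 | P7 7-11 | P3 11-16 | P6 16-26 | P4 26-38 | P5 38-50 |
Completion: P1=5  P2=2  P3=16  P4=38  P5=50  P6=26  P7=11
Turnaround (C−A): P1=5  P2=2  P3=16  P4=37  P5=46  P6=21  P7=4
Turnaround(P6) = completion − arrival = 26 − 5 = 21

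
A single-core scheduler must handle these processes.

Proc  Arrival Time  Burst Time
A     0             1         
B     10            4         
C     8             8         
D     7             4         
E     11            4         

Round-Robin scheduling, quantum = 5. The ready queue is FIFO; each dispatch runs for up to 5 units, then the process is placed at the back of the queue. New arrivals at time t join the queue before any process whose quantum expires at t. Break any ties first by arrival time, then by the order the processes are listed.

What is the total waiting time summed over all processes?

Timeline: | A 0-1 | idle 1-7 | D 7-11 | C 11-16 | B 16-20 | E 20-24 | C 24-27 |
Completion: A=1  B=20  C=27  D=11  E=24
Turnaround (C−A): A=1  B=10  C=19  D=4  E=13
Waiting = turnaround − burst: A=0, B=6, C=11, D=0, E=9
Total waiting = 0 + 6 + 11 + 0 + 9 = 26

26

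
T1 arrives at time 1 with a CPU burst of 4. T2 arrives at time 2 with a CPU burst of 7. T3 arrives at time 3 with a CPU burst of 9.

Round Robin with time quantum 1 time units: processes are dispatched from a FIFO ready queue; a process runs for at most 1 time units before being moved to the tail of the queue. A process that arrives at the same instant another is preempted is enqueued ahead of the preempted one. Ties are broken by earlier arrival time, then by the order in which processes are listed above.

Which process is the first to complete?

Gantt: | idle 0-1 | T1 1-2 | T2 2-3 | T1 3-4 | T3 4-5 | T2 5-6 | T1 6-7 | T3 7-8 | T2 8-9 | T1 9-10 | T3 10-11 | T2 11-12 | T3 12-13 | T2 13-14 | T3 14-15 | T2 15-16 | T3 16-17 | T2 17-18 | T3 18-21 |
Completion: T1=10  T2=18  T3=21
Finish order: T1 → T2 → T3

T1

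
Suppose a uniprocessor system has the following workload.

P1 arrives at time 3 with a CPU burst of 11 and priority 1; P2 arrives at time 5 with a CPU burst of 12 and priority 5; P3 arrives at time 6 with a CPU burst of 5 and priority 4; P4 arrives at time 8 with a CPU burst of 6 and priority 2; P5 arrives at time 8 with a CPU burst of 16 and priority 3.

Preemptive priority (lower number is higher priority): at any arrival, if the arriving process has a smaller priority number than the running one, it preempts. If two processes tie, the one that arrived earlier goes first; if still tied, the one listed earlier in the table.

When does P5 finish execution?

Schedule: | idle 0-3 | P1 3-14 | P4 14-20 | P5 20-36 | P3 36-41 | P2 41-53 |
Completion: P1=14  P2=53  P3=41  P4=20  P5=36

36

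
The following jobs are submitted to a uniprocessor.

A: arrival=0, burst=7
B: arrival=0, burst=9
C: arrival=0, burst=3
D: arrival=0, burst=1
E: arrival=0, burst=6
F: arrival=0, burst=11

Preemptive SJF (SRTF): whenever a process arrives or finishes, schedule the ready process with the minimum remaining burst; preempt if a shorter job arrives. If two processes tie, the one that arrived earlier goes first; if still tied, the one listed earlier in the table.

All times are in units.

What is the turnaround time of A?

17

Gantt: | D 0-1 | C 1-4 | E 4-10 | A 10-17 | B 17-26 | F 26-37 |
Completion: A=17  B=26  C=4  D=1  E=10  F=37
Turnaround(A) = completion − arrival = 17 − 0 = 17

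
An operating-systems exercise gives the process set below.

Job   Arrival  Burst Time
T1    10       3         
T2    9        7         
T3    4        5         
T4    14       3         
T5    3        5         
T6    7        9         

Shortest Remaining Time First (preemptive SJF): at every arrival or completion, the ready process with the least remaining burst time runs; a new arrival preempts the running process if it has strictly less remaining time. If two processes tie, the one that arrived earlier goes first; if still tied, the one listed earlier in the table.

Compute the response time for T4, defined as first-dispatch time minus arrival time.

2

Timeline: | idle 0-3 | T5 3-8 | T3 8-13 | T1 13-16 | T4 16-19 | T2 19-26 | T6 26-35 |
Completion: T1=16  T2=26  T3=13  T4=19  T5=8  T6=35
Turnaround (C−A): T1=6  T2=17  T3=9  T4=5  T5=5  T6=28
Response(T4) = first start − arrival = 16 − 14 = 2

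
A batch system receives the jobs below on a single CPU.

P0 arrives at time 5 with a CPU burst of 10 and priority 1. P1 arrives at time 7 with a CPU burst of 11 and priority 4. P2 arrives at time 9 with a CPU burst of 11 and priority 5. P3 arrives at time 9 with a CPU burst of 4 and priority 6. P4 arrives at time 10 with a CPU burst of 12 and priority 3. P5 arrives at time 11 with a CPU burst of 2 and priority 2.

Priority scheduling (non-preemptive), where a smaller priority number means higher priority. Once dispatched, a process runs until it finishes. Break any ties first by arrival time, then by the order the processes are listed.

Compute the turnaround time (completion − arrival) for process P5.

6

Timeline: | idle 0-5 | P0 5-15 | P5 15-17 | P4 17-29 | P1 29-40 | P2 40-51 | P3 51-55 |
Completion: P0=15  P1=40  P2=51  P3=55  P4=29  P5=17
Turnaround (C−A): P0=10  P1=33  P2=42  P3=46  P4=19  P5=6
Turnaround(P5) = completion − arrival = 17 − 11 = 6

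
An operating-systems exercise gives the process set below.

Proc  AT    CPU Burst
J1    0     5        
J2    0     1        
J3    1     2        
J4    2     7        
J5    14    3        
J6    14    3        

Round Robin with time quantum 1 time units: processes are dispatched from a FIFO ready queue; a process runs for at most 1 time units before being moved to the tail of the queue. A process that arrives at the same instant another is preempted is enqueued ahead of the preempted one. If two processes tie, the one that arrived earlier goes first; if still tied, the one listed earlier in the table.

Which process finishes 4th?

Gantt: | J1 0-1 | J2 1-2 | J3 2-3 | J1 3-4 | J4 4-5 | J3 5-6 | J1 6-7 | J4 7-8 | J1 8-9 | J4 9-10 | J1 10-11 | J4 11-14 | J5 14-15 | J6 15-16 | J4 16-17 | J5 17-18 | J6 18-19 | J5 19-20 | J6 20-21 |
Completion: J1=11  J2=2  J3=6  J4=17  J5=20  J6=21
Turnaround (C−A): J1=11  J2=2  J3=5  J4=15  J5=6  J6=7
Finish order: J2 → J3 → J1 → J4 → J5 → J6

J4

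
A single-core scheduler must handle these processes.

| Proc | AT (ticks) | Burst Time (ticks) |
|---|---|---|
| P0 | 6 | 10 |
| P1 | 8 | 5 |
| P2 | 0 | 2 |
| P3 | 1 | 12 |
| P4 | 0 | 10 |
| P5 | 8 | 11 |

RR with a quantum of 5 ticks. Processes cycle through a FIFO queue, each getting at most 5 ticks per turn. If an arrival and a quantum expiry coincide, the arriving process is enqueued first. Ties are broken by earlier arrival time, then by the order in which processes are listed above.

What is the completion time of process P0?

42

Timeline: | P2 0-2 | P4 2-7 | P3 7-12 | P0 12-17 | P4 17-22 | P1 22-27 | P5 27-32 | P3 32-37 | P0 37-42 | P5 42-47 | P3 47-49 | P5 49-50 |
Completion: P0=42  P1=27  P2=2  P3=49  P4=22  P5=50
Turnaround (C−A): P0=36  P1=19  P2=2  P3=48  P4=22  P5=42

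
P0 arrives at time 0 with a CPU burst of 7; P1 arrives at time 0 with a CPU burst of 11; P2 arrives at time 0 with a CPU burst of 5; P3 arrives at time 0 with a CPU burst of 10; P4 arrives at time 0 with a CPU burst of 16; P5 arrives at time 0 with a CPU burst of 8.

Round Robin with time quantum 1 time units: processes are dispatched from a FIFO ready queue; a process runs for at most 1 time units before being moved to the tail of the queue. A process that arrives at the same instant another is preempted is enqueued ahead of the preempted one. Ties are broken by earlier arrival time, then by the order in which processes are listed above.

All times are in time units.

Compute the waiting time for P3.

39

Gantt: | P0 0-1 | P1 1-2 | P2 2-3 | P3 3-4 | P4 4-5 | P5 5-6 | P0 6-7 | P1 7-8 | P2 8-9 | P3 9-10 | P4 10-11 | P5 11-12 | P0 12-13 | P1 13-14 | P2 14-15 | P3 15-16 | P4 16-17 | P5 17-18 | P0 18-19 | P1 19-20 | P2 20-21 | P3 21-22 | P4 22-23 | P5 23-24 | P0 24-25 | P1 25-26 | P2 26-27 | P3 27-28 | P4 28-29 | P5 29-30 | P0 30-31 | P1 31-32 | P3 32-33 | P4 33-34 | P5 34-35 | P0 35-36 | P1 36-37 | P3 37-38 | P4 38-39 | P5 39-40 | P1 40-41 | P3 41-42 | P4 42-43 | P5 43-44 | P1 44-45 | P3 45-46 | P4 46-47 | P1 47-48 | P3 48-49 | P4 49-50 | P1 50-51 | P4 51-57 |
Completion: P0=36  P1=51  P2=27  P3=49  P4=57  P5=44
Turnaround (C−A): P0=36  P1=51  P2=27  P3=49  P4=57  P5=44
Waiting(P3) = turnaround − burst = 49 − 10 = 39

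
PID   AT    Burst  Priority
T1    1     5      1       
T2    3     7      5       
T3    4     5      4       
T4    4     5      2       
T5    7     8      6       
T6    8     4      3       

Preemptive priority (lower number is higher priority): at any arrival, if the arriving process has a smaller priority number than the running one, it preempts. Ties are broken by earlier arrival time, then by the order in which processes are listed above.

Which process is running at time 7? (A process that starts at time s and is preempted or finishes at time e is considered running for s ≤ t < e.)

T4

Timeline: | idle 0-1 | T1 1-6 | T4 6-11 | T6 11-15 | T3 15-20 | T2 20-27 | T5 27-35 |
Completion: T1=6  T2=27  T3=20  T4=11  T5=35  T6=15
Turnaround (C−A): T1=5  T2=24  T3=16  T4=7  T5=28  T6=7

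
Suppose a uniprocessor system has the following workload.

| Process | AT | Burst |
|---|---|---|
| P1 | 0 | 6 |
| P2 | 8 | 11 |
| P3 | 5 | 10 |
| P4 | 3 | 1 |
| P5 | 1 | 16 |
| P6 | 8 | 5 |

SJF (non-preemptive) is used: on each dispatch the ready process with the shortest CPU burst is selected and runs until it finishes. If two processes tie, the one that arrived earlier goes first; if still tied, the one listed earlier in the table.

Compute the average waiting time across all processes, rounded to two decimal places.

Gantt: | P1 0-6 | P4 6-7 | P3 7-17 | P6 17-22 | P2 22-33 | P5 33-49 |
Completion: P1=6  P2=33  P3=17  P4=7  P5=49  P6=22
Waiting times: P1=0, P2=14, P3=2, P4=3, P5=32, P6=9
Average waiting = (0+14+2+3+32+9) / 6 = 60/6 = 10.00

10.00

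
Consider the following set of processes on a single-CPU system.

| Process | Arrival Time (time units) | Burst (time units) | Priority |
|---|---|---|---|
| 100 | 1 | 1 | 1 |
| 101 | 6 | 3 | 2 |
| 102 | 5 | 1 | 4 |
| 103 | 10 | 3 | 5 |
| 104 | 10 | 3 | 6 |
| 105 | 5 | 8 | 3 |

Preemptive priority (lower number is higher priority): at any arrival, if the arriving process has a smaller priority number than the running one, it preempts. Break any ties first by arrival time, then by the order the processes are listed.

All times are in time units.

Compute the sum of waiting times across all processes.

31

Timeline: | idle 0-1 | 100 1-2 | idle 2-5 | 105 5-6 | 101 6-9 | 105 9-16 | 102 16-17 | 103 17-20 | 104 20-23 |
Completion: 100=2  101=9  102=17  103=20  104=23  105=16
Turnaround (C−A): 100=1  101=3  102=12  103=10  104=13  105=11
Waiting = turnaround − burst: 100=0, 101=0, 102=11, 103=7, 104=10, 105=3
Total waiting = 0 + 0 + 11 + 7 + 10 + 3 = 31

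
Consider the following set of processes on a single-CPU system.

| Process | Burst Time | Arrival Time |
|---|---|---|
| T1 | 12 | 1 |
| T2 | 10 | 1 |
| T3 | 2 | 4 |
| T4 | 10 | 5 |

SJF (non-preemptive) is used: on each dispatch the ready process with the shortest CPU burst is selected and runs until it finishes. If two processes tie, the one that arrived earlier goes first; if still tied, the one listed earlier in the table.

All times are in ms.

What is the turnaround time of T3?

9

Gantt: | idle 0-1 | T2 1-11 | T3 11-13 | T4 13-23 | T1 23-35 |
Completion: T1=35  T2=11  T3=13  T4=23
Turnaround (C−A): T1=34  T2=10  T3=9  T4=18
Turnaround(T3) = completion − arrival = 13 − 4 = 9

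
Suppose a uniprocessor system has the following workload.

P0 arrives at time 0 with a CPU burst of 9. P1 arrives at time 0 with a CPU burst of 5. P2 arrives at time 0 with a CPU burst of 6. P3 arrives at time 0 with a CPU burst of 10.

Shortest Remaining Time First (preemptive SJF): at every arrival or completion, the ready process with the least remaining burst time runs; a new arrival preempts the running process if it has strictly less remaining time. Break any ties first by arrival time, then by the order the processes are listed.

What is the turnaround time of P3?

Gantt: | P1 0-5 | P2 5-11 | P0 11-20 | P3 20-30 |
Completion: P0=20  P1=5  P2=11  P3=30
Turnaround(P3) = completion − arrival = 30 − 0 = 30

30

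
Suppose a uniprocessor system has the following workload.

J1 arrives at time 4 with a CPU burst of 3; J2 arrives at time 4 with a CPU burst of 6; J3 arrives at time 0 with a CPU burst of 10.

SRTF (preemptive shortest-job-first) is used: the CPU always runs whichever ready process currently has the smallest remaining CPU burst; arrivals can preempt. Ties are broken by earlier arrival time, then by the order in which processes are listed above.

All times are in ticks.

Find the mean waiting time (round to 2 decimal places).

Gantt: | J3 0-4 | J1 4-7 | J3 7-13 | J2 13-19 |
Completion: J1=7  J2=19  J3=13
Waiting times: J1=0, J2=9, J3=3
Average waiting = (0+9+3) / 3 = 12/3 = 4.00

4.00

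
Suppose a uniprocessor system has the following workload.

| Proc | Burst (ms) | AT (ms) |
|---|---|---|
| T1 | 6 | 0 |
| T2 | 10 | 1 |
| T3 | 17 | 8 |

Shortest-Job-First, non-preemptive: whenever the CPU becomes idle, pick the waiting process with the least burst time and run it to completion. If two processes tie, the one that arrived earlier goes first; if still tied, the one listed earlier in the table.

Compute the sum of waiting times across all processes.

13

Gantt: | T1 0-6 | T2 6-16 | T3 16-33 |
Completion: T1=6  T2=16  T3=33
Waiting = turnaround − burst: T1=0, T2=5, T3=8
Total waiting = 0 + 5 + 8 = 13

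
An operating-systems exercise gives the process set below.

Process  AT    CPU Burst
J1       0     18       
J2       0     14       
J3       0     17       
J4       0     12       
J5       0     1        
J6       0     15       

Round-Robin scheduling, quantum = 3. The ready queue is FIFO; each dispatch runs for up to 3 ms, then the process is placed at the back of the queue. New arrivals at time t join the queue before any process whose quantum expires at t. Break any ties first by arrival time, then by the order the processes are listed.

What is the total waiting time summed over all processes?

Gantt: | J1 0-3 | J2 3-6 | J3 6-9 | J4 9-12 | J5 12-13 | J6 13-16 | J1 16-19 | J2 19-22 | J3 22-25 | J4 25-28 | J6 28-31 | J1 31-34 | J2 34-37 | J3 37-40 | J4 40-43 | J6 43-46 | J1 46-49 | J2 49-52 | J3 52-55 | J4 55-58 | J6 58-61 | J1 61-64 | J2 64-66 | J3 66-69 | J6 69-72 | J1 72-75 | J3 75-77 |
Completion: J1=75  J2=66  J3=77  J4=58  J5=13  J6=72
Waiting = turnaround − burst: J1=57, J2=52, J3=60, J4=46, J5=12, J6=57
Total waiting = 57 + 52 + 60 + 46 + 12 + 57 = 284

284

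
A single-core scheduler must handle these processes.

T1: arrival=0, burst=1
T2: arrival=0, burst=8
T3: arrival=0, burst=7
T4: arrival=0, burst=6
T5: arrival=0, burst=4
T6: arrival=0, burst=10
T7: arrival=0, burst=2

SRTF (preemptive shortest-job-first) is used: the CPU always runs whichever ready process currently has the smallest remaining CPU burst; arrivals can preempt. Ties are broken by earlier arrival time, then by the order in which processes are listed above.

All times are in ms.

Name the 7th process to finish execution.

T6

Schedule: | T1 0-1 | T7 1-3 | T5 3-7 | T4 7-13 | T3 13-20 | T2 20-28 | T6 28-38 |
Completion: T1=1  T2=28  T3=20  T4=13  T5=7  T6=38  T7=3
Turnaround (C−A): T1=1  T2=28  T3=20  T4=13  T5=7  T6=38  T7=3
Finish order: T1 → T7 → T5 → T4 → T3 → T2 → T6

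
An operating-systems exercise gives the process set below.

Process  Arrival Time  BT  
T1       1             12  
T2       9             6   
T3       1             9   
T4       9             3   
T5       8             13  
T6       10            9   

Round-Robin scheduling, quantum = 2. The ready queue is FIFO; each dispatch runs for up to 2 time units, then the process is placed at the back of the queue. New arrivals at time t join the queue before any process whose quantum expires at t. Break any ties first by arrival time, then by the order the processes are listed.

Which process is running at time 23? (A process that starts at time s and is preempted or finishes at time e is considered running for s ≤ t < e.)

Gantt: | idle 0-1 | T1 1-3 | T3 3-5 | T1 5-7 | T3 7-9 | T1 9-11 | T5 11-13 | T2 13-15 | T4 15-17 | T3 17-19 | T6 19-21 | T1 21-23 | T5 23-25 | T2 25-27 | T4 27-28 | T3 28-30 | T6 30-32 | T1 32-34 | T5 34-36 | T2 36-38 | T3 38-39 | T6 39-41 | T1 41-43 | T5 43-45 | T6 45-47 | T5 47-49 | T6 49-50 | T5 50-53 |
Completion: T1=43  T2=38  T3=39  T4=28  T5=53  T6=50
Turnaround (C−A): T1=42  T2=29  T3=38  T4=19  T5=45  T6=40

T5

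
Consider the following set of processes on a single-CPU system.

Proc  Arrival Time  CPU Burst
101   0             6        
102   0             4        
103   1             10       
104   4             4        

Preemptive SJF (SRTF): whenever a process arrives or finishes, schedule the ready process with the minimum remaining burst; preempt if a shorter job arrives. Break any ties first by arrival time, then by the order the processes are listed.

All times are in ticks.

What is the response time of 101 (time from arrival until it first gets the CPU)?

Timeline: | 102 0-4 | 104 4-8 | 101 8-14 | 103 14-24 |
Completion: 101=14  102=4  103=24  104=8
Turnaround (C−A): 101=14  102=4  103=23  104=4
Response(101) = first start − arrival = 8 − 0 = 8

8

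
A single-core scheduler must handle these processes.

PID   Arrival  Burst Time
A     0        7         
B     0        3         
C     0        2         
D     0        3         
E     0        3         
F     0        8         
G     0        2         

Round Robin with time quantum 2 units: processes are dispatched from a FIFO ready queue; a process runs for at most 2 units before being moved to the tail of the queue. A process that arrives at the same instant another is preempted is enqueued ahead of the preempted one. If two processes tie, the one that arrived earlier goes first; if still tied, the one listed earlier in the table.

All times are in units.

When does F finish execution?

28

Schedule: | A 0-2 | B 2-4 | C 4-6 | D 6-8 | E 8-10 | F 10-12 | G 12-14 | A 14-16 | B 16-17 | D 17-18 | E 18-19 | F 19-21 | A 21-23 | F 23-25 | A 25-26 | F 26-28 |
Completion: A=26  B=17  C=6  D=18  E=19  F=28  G=14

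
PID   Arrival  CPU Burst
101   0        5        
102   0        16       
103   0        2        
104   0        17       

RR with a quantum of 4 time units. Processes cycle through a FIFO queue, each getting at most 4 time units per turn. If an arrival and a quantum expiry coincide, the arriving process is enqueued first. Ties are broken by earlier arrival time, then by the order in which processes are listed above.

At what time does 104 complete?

Gantt: | 101 0-4 | 102 4-8 | 103 8-10 | 104 10-14 | 101 14-15 | 102 15-19 | 104 19-23 | 102 23-27 | 104 27-31 | 102 31-35 | 104 35-40 |
Completion: 101=15  102=35  103=10  104=40
Turnaround (C−A): 101=15  102=35  103=10  104=40

40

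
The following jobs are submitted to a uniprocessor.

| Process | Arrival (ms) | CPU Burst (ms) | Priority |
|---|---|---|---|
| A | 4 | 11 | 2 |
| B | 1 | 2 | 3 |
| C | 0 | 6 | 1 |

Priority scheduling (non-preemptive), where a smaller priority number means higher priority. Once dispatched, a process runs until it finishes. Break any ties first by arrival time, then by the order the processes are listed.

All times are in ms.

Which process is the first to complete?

Timeline: | C 0-6 | A 6-17 | B 17-19 |
Completion: A=17  B=19  C=6
Turnaround (C−A): A=13  B=18  C=6
Finish order: C → A → B

C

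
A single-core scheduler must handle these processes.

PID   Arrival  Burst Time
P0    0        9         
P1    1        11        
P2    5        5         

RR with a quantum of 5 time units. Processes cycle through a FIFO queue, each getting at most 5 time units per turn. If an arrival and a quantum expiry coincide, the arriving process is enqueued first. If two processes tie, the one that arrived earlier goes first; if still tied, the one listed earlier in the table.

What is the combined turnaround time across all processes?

Timeline: | P0 0-5 | P1 5-10 | P2 10-15 | P0 15-19 | P1 19-25 |
Completion: P0=19  P1=25  P2=15
Turnaround = completion − arrival: P0=19, P1=24, P2=10
Total turnaround = 19 + 24 + 10 = 53

53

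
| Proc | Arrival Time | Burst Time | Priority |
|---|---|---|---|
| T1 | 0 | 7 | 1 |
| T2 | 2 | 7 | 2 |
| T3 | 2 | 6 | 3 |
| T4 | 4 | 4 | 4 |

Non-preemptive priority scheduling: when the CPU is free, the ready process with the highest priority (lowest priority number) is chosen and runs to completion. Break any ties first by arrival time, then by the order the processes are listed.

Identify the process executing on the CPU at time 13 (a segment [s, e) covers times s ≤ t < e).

Schedule: | T1 0-7 | T2 7-14 | T3 14-20 | T4 20-24 |
Completion: T1=7  T2=14  T3=20  T4=24

T2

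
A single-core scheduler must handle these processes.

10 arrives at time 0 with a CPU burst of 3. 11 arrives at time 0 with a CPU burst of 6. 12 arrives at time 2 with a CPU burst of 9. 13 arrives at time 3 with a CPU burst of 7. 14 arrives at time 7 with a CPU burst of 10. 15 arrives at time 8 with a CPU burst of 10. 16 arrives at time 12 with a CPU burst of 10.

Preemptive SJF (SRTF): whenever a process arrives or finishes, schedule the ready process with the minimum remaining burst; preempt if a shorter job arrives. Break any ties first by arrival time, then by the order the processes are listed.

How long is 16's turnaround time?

43

Gantt: | 10 0-3 | 11 3-9 | 13 9-16 | 12 16-25 | 14 25-35 | 15 35-45 | 16 45-55 |
Completion: 10=3  11=9  12=25  13=16  14=35  15=45  16=55
Turnaround (C−A): 10=3  11=9  12=23  13=13  14=28  15=37  16=43
Turnaround(16) = completion − arrival = 55 − 12 = 43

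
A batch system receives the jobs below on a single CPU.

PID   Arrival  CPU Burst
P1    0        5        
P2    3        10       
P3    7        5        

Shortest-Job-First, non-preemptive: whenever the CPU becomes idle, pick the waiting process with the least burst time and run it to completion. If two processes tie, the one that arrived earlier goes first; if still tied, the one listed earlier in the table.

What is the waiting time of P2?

Gantt: | P1 0-5 | P2 5-15 | P3 15-20 |
Completion: P1=5  P2=15  P3=20
Turnaround (C−A): P1=5  P2=12  P3=13
Waiting(P2) = turnaround − burst = 12 − 10 = 2

2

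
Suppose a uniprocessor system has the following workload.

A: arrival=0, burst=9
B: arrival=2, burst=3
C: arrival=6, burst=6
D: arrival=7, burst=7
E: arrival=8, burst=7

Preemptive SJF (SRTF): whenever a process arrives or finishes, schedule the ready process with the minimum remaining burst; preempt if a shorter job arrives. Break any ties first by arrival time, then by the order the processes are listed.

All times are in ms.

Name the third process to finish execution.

C

Timeline: | A 0-2 | B 2-5 | A 5-12 | C 12-18 | D 18-25 | E 25-32 |
Completion: A=12  B=5  C=18  D=25  E=32
Finish order: B → A → C → D → E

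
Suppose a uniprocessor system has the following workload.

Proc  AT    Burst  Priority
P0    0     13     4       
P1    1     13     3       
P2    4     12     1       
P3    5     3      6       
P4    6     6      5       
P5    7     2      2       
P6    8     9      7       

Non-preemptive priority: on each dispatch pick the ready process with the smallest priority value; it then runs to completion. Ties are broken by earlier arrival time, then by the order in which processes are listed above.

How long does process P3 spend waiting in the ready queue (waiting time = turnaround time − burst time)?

Gantt: | P0 0-13 | P2 13-25 | P5 25-27 | P1 27-40 | P4 40-46 | P3 46-49 | P6 49-58 |
Completion: P0=13  P1=40  P2=25  P3=49  P4=46  P5=27  P6=58
Turnaround (C−A): P0=13  P1=39  P2=21  P3=44  P4=40  P5=20  P6=50
Waiting(P3) = turnaround − burst = 44 − 3 = 41

41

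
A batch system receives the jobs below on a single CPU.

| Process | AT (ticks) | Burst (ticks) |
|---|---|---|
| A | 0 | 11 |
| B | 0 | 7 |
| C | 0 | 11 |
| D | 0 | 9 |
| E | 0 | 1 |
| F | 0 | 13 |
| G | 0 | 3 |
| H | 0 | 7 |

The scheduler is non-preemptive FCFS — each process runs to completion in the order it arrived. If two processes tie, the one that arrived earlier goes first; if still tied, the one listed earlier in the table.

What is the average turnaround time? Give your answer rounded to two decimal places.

38.00

Gantt: | A 0-11 | B 11-18 | C 18-29 | D 29-38 | E 38-39 | F 39-52 | G 52-55 | H 55-62 |
Completion: A=11  B=18  C=29  D=38  E=39  F=52  G=55  H=62
Turnaround times: A=11, B=18, C=29, D=38, E=39, F=52, G=55, H=62
Average turnaround = (11+18+29+38+39+52+55+62) / 8 = 304/8 = 38.00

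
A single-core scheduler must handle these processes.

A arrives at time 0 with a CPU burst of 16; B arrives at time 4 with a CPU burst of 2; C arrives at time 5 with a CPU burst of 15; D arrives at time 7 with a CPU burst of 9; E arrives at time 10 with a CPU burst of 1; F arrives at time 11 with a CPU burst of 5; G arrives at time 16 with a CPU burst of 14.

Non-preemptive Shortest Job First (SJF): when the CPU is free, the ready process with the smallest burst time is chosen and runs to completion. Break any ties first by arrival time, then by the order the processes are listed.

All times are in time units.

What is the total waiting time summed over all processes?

Schedule: | A 0-16 | E 16-17 | B 17-19 | F 19-24 | D 24-33 | G 33-47 | C 47-62 |
Completion: A=16  B=19  C=62  D=33  E=17  F=24  G=47
Waiting = turnaround − burst: A=0, B=13, C=42, D=17, E=6, F=8, G=17
Total waiting = 0 + 13 + 42 + 17 + 6 + 8 + 17 = 103

103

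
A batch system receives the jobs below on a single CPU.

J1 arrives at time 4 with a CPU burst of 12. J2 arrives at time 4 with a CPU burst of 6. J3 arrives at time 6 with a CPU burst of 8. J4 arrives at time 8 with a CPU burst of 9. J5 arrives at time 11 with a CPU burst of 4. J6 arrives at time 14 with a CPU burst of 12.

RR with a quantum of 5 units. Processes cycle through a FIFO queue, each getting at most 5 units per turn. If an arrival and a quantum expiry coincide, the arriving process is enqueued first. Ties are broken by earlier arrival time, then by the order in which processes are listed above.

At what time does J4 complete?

Gantt: | idle 0-4 | J1 4-9 | J2 9-14 | J3 14-19 | J4 19-24 | J1 24-29 | J5 29-33 | J6 33-38 | J2 38-39 | J3 39-42 | J4 42-46 | J1 46-48 | J6 48-55 |
Completion: J1=48  J2=39  J3=42  J4=46  J5=33  J6=55
Turnaround (C−A): J1=44  J2=35  J3=36  J4=38  J5=22  J6=41

46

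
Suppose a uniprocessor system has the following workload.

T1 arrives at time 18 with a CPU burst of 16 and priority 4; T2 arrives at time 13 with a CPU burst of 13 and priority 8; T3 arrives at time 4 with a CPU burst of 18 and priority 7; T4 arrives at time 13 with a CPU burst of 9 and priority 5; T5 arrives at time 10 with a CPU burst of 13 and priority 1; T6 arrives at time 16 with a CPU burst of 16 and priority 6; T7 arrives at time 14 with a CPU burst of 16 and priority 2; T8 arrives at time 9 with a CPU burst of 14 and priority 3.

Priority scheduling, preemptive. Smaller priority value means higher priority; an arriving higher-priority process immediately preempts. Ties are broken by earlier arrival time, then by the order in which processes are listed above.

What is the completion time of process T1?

68

Schedule: | idle 0-4 | T3 4-9 | T8 9-10 | T5 10-23 | T7 23-39 | T8 39-52 | T1 52-68 | T4 68-77 | T6 77-93 | T3 93-106 | T2 106-119 |
Completion: T1=68  T2=119  T3=106  T4=77  T5=23  T6=93  T7=39  T8=52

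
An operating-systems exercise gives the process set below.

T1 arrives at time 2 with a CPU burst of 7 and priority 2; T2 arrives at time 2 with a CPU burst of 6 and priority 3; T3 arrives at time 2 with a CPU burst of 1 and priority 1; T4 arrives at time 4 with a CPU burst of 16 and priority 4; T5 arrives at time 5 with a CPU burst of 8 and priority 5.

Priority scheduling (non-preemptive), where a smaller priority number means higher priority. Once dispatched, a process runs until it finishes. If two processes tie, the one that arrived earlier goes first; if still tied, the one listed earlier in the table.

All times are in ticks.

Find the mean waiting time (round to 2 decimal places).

9.60

Timeline: | idle 0-2 | T3 2-3 | T1 3-10 | T2 10-16 | T4 16-32 | T5 32-40 |
Completion: T1=10  T2=16  T3=3  T4=32  T5=40
Turnaround (C−A): T1=8  T2=14  T3=1  T4=28  T5=35
Waiting times: T1=1, T2=8, T3=0, T4=12, T5=27
Average waiting = (1+8+0+12+27) / 5 = 48/5 = 9.60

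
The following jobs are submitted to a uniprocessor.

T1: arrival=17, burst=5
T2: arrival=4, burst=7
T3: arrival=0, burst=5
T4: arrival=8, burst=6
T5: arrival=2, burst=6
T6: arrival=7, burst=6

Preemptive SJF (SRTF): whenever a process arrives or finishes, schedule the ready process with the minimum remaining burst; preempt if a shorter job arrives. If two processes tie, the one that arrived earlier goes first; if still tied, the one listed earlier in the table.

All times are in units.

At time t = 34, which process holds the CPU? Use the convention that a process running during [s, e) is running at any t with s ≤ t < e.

T2

Timeline: | T3 0-5 | T5 5-11 | T6 11-17 | T1 17-22 | T4 22-28 | T2 28-35 |
Completion: T1=22  T2=35  T3=5  T4=28  T5=11  T6=17
Turnaround (C−A): T1=5  T2=31  T3=5  T4=20  T5=9  T6=10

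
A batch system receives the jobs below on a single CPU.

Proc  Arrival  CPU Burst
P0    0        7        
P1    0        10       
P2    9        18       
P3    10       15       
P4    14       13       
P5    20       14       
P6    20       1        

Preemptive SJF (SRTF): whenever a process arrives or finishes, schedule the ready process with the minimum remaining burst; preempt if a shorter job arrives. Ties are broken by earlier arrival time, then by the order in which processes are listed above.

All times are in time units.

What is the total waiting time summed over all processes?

108

Gantt: | P0 0-7 | P1 7-17 | P4 17-20 | P6 20-21 | P4 21-31 | P5 31-45 | P3 45-60 | P2 60-78 |
Completion: P0=7  P1=17  P2=78  P3=60  P4=31  P5=45  P6=21
Waiting = turnaround − burst: P0=0, P1=7, P2=51, P3=35, P4=4, P5=11, P6=0
Total waiting = 0 + 7 + 51 + 35 + 4 + 11 + 0 = 108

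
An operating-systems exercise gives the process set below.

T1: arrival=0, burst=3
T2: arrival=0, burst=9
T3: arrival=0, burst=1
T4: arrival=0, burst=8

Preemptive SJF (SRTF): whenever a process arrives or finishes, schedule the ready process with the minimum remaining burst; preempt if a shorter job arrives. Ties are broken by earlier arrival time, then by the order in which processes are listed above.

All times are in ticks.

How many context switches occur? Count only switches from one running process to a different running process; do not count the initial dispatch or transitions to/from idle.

Gantt: | T3 0-1 | T1 1-4 | T4 4-12 | T2 12-21 |
Completion: T1=4  T2=21  T3=1  T4=12
Turnaround (C−A): T1=4  T2=21  T3=1  T4=12

3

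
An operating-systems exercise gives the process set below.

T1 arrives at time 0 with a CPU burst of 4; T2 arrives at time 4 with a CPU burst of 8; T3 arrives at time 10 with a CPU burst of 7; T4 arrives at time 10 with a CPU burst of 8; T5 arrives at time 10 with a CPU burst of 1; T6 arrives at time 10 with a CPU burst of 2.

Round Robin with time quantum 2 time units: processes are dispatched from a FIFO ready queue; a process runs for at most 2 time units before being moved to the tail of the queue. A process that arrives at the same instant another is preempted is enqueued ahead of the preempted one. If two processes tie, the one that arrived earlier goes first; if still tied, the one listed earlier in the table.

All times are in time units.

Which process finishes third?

T6

Schedule: | T1 0-4 | T2 4-10 | T3 10-12 | T4 12-14 | T5 14-15 | T6 15-17 | T2 17-19 | T3 19-21 | T4 21-23 | T3 23-25 | T4 25-27 | T3 27-28 | T4 28-30 |
Completion: T1=4  T2=19  T3=28  T4=30  T5=15  T6=17
Turnaround (C−A): T1=4  T2=15  T3=18  T4=20  T5=5  T6=7
Finish order: T1 → T5 → T6 → T2 → T3 → T4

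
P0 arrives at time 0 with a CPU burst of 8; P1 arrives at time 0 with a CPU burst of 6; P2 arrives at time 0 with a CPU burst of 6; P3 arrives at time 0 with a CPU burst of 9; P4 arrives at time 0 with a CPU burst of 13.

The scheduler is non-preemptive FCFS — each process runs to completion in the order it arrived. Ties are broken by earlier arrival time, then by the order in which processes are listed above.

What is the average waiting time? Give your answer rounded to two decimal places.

Gantt: | P0 0-8 | P1 8-14 | P2 14-20 | P3 20-29 | P4 29-42 |
Completion: P0=8  P1=14  P2=20  P3=29  P4=42
Waiting times: P0=0, P1=8, P2=14, P3=20, P4=29
Average waiting = (0+8+14+20+29) / 5 = 71/5 = 14.20

14.20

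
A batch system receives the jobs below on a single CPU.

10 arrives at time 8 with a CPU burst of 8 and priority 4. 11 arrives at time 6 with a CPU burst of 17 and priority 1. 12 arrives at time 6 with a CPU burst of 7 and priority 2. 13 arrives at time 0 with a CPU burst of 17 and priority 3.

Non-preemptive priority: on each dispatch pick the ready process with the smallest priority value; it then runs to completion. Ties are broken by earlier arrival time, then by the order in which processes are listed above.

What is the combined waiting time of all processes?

72

Timeline: | 13 0-17 | 11 17-34 | 12 34-41 | 10 41-49 |
Completion: 10=49  11=34  12=41  13=17
Turnaround (C−A): 10=41  11=28  12=35  13=17
Waiting = turnaround − burst: 10=33, 11=11, 12=28, 13=0
Total waiting = 33 + 11 + 28 + 0 = 72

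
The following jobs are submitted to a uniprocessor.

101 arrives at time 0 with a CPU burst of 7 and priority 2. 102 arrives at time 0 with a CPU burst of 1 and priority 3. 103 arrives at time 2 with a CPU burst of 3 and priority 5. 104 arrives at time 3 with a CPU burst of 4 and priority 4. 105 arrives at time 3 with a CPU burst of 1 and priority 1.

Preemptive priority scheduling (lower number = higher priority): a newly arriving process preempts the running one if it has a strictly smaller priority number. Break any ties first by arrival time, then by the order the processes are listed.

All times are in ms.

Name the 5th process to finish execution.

103

Timeline: | 101 0-3 | 105 3-4 | 101 4-8 | 102 8-9 | 104 9-13 | 103 13-16 |
Completion: 101=8  102=9  103=16  104=13  105=4
Finish order: 105 → 101 → 102 → 104 → 103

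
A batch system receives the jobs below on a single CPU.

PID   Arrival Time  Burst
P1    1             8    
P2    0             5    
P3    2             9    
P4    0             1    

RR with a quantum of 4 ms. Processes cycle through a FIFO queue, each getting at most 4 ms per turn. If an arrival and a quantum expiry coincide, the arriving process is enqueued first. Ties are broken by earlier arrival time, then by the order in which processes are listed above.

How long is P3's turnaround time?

Timeline: | P2 0-4 | P4 4-5 | P1 5-9 | P3 9-13 | P2 13-14 | P1 14-18 | P3 18-23 |
Completion: P1=18  P2=14  P3=23  P4=5
Turnaround (C−A): P1=17  P2=14  P3=21  P4=5
Turnaround(P3) = completion − arrival = 23 − 2 = 21

21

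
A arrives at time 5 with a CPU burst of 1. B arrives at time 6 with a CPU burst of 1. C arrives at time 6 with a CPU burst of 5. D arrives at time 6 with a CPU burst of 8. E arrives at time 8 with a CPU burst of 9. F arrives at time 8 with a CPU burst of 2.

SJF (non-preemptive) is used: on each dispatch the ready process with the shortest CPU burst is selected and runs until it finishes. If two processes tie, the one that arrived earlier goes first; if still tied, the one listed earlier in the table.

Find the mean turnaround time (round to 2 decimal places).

Schedule: | idle 0-5 | A 5-6 | B 6-7 | C 7-12 | F 12-14 | D 14-22 | E 22-31 |
Completion: A=6  B=7  C=12  D=22  E=31  F=14
Turnaround (C−A): A=1  B=1  C=6  D=16  E=23  F=6
Turnaround times: A=1, B=1, C=6, D=16, E=23, F=6
Average turnaround = (1+1+6+16+23+6) / 6 = 53/6 = 8.83

8.83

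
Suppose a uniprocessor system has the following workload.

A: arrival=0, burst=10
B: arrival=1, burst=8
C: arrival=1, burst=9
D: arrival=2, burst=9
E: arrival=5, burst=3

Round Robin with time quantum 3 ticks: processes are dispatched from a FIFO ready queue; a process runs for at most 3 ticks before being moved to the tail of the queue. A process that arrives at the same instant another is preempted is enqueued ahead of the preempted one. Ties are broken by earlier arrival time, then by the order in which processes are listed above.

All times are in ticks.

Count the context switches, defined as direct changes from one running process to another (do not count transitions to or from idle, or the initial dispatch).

Timeline: | A 0-3 | B 3-6 | C 6-9 | D 9-12 | A 12-15 | E 15-18 | B 18-21 | C 21-24 | D 24-27 | A 27-30 | B 30-32 | C 32-35 | D 35-38 | A 38-39 |
Completion: A=39  B=32  C=35  D=38  E=18
Turnaround (C−A): A=39  B=31  C=34  D=36  E=13

13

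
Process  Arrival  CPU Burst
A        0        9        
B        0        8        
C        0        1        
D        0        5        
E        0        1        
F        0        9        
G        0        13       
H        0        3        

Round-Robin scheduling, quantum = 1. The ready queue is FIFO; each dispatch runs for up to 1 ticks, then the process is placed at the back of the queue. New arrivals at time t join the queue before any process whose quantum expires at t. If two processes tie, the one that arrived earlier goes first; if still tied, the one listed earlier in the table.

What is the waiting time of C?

Schedule: | A 0-1 | B 1-2 | C 2-3 | D 3-4 | E 4-5 | F 5-6 | G 6-7 | H 7-8 | A 8-9 | B 9-10 | D 10-11 | F 11-12 | G 12-13 | H 13-14 | A 14-15 | B 15-16 | D 16-17 | F 17-18 | G 18-19 | H 19-20 | A 20-21 | B 21-22 | D 22-23 | F 23-24 | G 24-25 | A 25-26 | B 26-27 | D 27-28 | F 28-29 | G 29-30 | A 30-31 | B 31-32 | F 32-33 | G 33-34 | A 34-35 | B 35-36 | F 36-37 | G 37-38 | A 38-39 | B 39-40 | F 40-41 | G 41-42 | A 42-43 | F 43-44 | G 44-49 |
Completion: A=43  B=40  C=3  D=28  E=5  F=44  G=49  H=20
Turnaround (C−A): A=43  B=40  C=3  D=28  E=5  F=44  G=49  H=20
Waiting(C) = turnaround − burst = 3 − 1 = 2

2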